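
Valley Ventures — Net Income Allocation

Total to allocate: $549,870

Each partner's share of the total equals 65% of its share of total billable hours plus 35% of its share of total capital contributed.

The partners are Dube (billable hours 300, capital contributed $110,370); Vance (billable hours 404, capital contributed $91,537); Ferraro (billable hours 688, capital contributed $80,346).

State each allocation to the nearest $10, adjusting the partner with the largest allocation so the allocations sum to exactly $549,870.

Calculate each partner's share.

Dube: $152,290 | Vance: $166,150 | Ferraro: $231,430

Totals — billable hours 1,392, capital contributed 282,253.
Composite weights (65% billable hours + 35% capital contributed): Dube 0.2769; Vance 0.3022; Ferraro 0.4209.
Unrounded shares: Dube 152,285.10; Vance 166,147.26; Ferraro 231,437.64.
Rounded to nearest $10: Dube $152,290; Vance $166,150; Ferraro $231,440. Sum = $549,880.
Difference $549,870 − $549,880 = −$10 applied to largest allocation (Ferraro): Ferraro becomes $231,430.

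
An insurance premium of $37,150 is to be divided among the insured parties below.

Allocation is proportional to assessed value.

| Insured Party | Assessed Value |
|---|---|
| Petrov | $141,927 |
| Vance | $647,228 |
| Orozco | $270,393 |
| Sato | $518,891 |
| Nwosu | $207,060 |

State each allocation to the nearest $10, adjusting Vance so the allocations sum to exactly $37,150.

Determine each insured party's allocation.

Assessed value total: 1,785,499.
Pro-rata amounts: Petrov 141,927/1,785,499 × $37,150 = 2,953.01; Vance 647,228/1,785,499 × $37,150 = 13,466.55; Orozco 270,393/1,785,499 × $37,150 = 5,625.93; Sato 518,891/1,785,499 × $37,150 = 10,796.31; Nwosu 207,060/1,785,499 × $37,150 = 4,308.20.
After rounding ($10): Petrov $2,950; Vance $13,470; Orozco $5,630; Sato $10,800; Nwosu $4,310. Sum = $37,160.
Difference $37,150 − $37,160 = −$10 applied to Vance: Vance becomes $13,460.

Petrov: $2,950 | Vance: $13,460 | Orozco: $5,630 | Sato: $10,800 | Nwosu: $4,310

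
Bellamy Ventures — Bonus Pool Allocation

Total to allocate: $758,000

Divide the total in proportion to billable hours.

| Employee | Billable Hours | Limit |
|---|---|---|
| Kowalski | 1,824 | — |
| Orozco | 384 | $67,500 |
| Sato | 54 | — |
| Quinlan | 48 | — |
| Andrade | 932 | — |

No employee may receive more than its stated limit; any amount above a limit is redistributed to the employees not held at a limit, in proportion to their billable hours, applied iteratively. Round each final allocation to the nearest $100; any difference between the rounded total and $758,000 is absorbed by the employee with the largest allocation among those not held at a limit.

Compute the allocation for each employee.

Billable hours total: 3,242.
Pro-rata shares before constraints: Kowalski 426,462.68; Orozco 89,781.62; Sato 12,625.54; Quinlan 11,222.70; Andrade 217,907.46.
Cap binds for Orozco ($67,500); residual $690,500 reallocated over remaining billable hours 2,858.
Remaining shares: Kowalski 440,683.00 → $440,700; Sato 13,046.54 → $13,000; Quinlan 11,596.92 → $11,600; Andrade 225,173.55 → $225,200.

Kowalski: $440,700 | Orozco: $67,500 | Sato: $13,000 | Quinlan: $11,600 | Andrade: $225,200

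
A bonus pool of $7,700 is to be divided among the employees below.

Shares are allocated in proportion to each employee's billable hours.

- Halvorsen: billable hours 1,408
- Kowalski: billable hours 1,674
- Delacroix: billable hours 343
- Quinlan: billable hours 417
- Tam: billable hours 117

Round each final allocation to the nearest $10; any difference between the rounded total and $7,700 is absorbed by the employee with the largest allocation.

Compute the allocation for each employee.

Billable hours total: 3,959.
Pro-rata amounts: Halvorsen 1,408/3,959 × $7,700 = 2,738.47; Kowalski 1,674/3,959 × $7,700 = 3,255.82; Delacroix 343/3,959 × $7,700 = 667.11; Quinlan 417/3,959 × $7,700 = 811.04; Tam 117/3,959 × $7,700 = 227.56.
After rounding ($10): Halvorsen $2,740; Kowalski $3,260; Delacroix $670; Quinlan $810; Tam $230. Sum = $7,710.
Difference $7,700 − $7,710 = −$10 applied to largest allocation (Kowalski): Kowalski becomes $3,250.

Halvorsen: $2,740; Kowalski: $3,250; Delacroix: $670; Quinlan: $810; Tam: $230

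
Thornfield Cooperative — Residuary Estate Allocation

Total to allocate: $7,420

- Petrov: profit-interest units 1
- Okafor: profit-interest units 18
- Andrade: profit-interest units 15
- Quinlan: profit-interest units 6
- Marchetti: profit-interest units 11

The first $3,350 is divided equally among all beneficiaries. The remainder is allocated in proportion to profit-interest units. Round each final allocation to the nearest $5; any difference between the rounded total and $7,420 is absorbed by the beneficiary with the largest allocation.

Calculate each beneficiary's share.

First tranche $3,350 split equally: $670 each.
Remainder $4,070 by profit-interest units (total 51): Petrov 79.80 → $80; Okafor 1,436.47 → $1,435; Andrade 1,197.06 → $1,195; Quinlan 478.82 → $480; Marchetti 877.84 → $880.
Totals: Petrov $670 + $80 = $750; Okafor $670 + $1,435 = $2,105; Andrade $670 + $1,195 = $1,865; Quinlan $670 + $480 = $1,150; Marchetti $670 + $880 = $1,550.

Petrov: $750 | Okafor: $2,105 | Andrade: $1,865 | Quinlan: $1,150 | Marchetti: $1,550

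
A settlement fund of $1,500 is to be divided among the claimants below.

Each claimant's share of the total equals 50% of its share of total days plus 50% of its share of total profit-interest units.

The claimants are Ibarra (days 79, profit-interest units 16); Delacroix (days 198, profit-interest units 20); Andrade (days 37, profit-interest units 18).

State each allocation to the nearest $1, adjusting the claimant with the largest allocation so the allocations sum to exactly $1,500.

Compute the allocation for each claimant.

Ibarra: $411; Delacroix: $751; Andrade: $338

Days total 314; profit-interest units total 54.
Blended shares (50% days + 50% profit-interest units): Ibarra 0.2739; Delacroix 0.5005; Andrade 0.2256.
Proportional shares: Ibarra 410.92; Delacroix 750.71; Andrade 338.38.
After rounding ($1): Ibarra $411; Delacroix $751; Andrade $338. Sum = $1,500.
Sum already equals the total — no adjustment.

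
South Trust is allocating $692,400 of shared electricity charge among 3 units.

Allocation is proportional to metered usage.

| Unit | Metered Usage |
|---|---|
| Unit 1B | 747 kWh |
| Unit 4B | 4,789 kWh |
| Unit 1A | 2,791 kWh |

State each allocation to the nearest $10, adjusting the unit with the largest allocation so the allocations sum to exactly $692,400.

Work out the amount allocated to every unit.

Metered usage total: 8,327.
Proportional shares: Unit 1B 747/8,327 × $692,400 = 62,113.94; Unit 4B 4,789/8,327 × $692,400 = 398,211.07; Unit 1A 2,791/8,327 × $692,400 = 232,074.98.
At nearest $10: Unit 1B $62,110; Unit 4B $398,210; Unit 1A $232,070. Sum = $692,390.
Difference $692,400 − $692,390 = +$10 applied to largest allocation (Unit 4B): Unit 4B becomes $398,220.

Unit 1B: $62,110 · Unit 4B: $398,220 · Unit 1A: $232,070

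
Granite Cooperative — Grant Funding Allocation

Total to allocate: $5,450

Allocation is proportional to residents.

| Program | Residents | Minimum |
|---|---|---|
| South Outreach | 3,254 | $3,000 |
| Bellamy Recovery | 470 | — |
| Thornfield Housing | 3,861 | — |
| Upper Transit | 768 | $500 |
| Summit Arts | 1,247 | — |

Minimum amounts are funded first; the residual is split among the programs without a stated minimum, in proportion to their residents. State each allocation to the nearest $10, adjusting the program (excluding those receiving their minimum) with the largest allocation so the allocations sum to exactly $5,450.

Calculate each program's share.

South Outreach: $3,000 · Bellamy Recovery: $160 · Thornfield Housing: $1,350 · Upper Transit: $500 · Summit Arts: $440

Guaranteed amounts: South Outreach $3,000; Upper Transit $500. Remaining pool $1,950.
Remaining pool split over remaining residents 5,578: Bellamy Recovery 164.31 → $160; Thornfield Housing 1,349.76 → $1,350; Summit Arts 435.94 → $440.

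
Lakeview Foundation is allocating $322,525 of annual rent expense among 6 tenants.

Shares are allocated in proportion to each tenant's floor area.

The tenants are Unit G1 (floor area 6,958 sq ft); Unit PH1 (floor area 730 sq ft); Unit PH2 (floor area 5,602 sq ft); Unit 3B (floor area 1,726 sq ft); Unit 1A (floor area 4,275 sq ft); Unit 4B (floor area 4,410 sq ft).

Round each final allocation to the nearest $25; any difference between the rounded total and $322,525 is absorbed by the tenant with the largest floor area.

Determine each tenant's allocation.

Sum of floor area: 23,701.
Unrounded shares: Unit G1 6,958/23,701 × $322,525 = 94,684.99; Unit PH1 730/23,701 × $322,525 = 9,933.90; Unit PH2 5,602/23,701 × $322,525 = 76,232.44; Unit 3B 1,726/23,701 × $322,525 = 23,487.54; Unit 1A 4,275/23,701 × $322,525 = 58,174.52; Unit 4B 4,410/23,701 × $322,525 = 60,011.61.
After rounding ($25): Unit G1 $94,675; Unit PH1 $9,925; Unit PH2 $76,225; Unit 3B $23,500; Unit 1A $58,175; Unit 4B $60,000. Sum = $322,500.
Difference $322,525 − $322,500 = +$25 applied to largest floor area (Unit G1): Unit G1 becomes $94,700.

Unit G1: $94,700; Unit PH1: $9,925; Unit PH2: $76,225; Unit 3B: $23,500; Unit 1A: $58,175; Unit 4B: $60,000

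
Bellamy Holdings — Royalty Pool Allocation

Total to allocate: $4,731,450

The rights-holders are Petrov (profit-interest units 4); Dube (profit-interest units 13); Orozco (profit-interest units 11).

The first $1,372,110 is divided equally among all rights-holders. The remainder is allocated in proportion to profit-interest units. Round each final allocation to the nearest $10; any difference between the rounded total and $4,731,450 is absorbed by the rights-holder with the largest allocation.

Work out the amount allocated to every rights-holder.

Petrov: $937,280; Dube: $2,017,060; Orozco: $1,777,110

$1,372,110 shared equally gives $457,370 per rights-holder.
Remainder $3,359,340 by profit-interest units (total 28): Petrov 479,905.71 → $479,910; Dube 1,559,693.57 → $1,559,690; Orozco 1,319,740.71 → $1,319,740.
Totals: Petrov $457,370 + $479,910 = $937,280; Dube $457,370 + $1,559,690 = $2,017,060; Orozco $457,370 + $1,319,740 = $1,777,110.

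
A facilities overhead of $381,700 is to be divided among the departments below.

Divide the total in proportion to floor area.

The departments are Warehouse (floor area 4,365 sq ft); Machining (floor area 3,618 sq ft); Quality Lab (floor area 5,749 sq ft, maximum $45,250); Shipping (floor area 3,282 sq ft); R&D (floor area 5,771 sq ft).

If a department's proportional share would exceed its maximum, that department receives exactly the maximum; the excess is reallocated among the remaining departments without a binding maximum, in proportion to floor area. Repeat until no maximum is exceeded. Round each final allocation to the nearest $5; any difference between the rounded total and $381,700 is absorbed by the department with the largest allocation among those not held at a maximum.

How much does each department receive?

Sum of floor area: 22,785.
Unconstrained shares: Warehouse 73,123.57; Machining 60,609.64; Quality Lab 96,308.68; Shipping 54,980.88; R&D 96,677.23.
Held at cap: Quality Lab ($45,250); balance $336,450 reallocated over remaining floor area 17,036.
Redistributed shares: Warehouse 86,205.93 → $86,205; Machining 71,453.16 → $71,455; Shipping 64,817.38 → $64,815; R&D 113,973.52 → $113,975.

Warehouse: $86,205 | Machining: $71,455 | Quality Lab: $45,250 | Shipping: $64,815 | R&D: $113,975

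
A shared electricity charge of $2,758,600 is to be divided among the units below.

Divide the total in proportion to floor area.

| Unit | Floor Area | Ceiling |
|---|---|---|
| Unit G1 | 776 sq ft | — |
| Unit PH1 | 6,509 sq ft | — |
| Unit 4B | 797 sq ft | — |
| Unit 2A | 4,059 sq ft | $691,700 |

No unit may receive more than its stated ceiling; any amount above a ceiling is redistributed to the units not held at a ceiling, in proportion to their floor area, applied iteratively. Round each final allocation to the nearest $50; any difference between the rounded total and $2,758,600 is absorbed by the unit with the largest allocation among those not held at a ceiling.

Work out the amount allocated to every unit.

Floor area total: 12,141.
Pro-rata shares before constraints: Unit G1 176,317.73; Unit PH1 1,478,933.15; Unit 4B 181,089.22; Unit 2A 922,259.90.
Cap binds for Unit 2A ($691,700); residual $2,066,900 reallocated over remaining floor area 8,082.
Remaining shares: Unit G1 198,455.13 → $198,450; Unit PH1 1,664,619.17 → $1,664,600; Unit 4B 203,825.70 → $203,850.

Unit G1: $198,450 · Unit PH1: $1,664,600 · Unit 4B: $203,850 · Unit 2A: $691,700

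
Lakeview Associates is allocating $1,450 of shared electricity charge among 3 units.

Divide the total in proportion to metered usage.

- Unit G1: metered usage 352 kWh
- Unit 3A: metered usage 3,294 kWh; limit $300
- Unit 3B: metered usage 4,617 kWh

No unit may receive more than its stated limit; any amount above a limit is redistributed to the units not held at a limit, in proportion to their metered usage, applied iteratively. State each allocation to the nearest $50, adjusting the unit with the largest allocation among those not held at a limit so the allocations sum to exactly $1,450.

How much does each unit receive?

Sum of metered usage: 8,263.
Unconstrained shares: Unit G1 61.77; Unit 3A 578.03; Unit 3B 810.20.
Cap binds for Unit 3A ($300); balance $1,150 reallocated over remaining metered usage 4,969.
Remaining shares: Unit G1 81.47 → $100; Unit 3B 1,068.53 → $1,050.

Unit G1: $100 | Unit 3A: $300 | Unit 3B: $1,050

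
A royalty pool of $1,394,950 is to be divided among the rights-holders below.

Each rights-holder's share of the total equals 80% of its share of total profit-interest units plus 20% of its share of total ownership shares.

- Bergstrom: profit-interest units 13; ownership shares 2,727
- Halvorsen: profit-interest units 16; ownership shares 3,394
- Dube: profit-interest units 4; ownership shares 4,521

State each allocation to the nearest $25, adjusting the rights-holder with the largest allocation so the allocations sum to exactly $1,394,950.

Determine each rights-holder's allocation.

Totals — profit-interest units 33, ownership shares 10,642.
Blended shares (80% profit-interest units + 20% ownership shares): Bergstrom 0.3664; Halvorsen 0.4517; Dube 0.1819.
Proportional shares: Bergstrom 511,111.47; Halvorsen 630,048.40; Dube 253,790.13.
Rounded to nearest $25: Bergstrom $511,100; Halvorsen $630,050; Dube $253,800. Sum = $1,394,950.
Sum already equals the total — no adjustment.

Bergstrom: $511,100 · Halvorsen: $630,050 · Dube: $253,800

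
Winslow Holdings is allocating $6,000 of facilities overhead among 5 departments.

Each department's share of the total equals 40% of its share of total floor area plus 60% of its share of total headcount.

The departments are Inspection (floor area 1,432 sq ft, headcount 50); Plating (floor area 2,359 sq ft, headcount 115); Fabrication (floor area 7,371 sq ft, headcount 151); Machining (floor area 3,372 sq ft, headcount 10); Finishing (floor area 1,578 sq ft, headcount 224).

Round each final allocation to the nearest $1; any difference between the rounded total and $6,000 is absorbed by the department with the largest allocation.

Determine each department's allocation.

Inspection: $541 · Plating: $1,104 · Fabrication: $2,086 · Machining: $568 · Finishing: $1,701

Totals — floor area 16,112, headcount 550.
Combined weights (40% floor area + 60% headcount): Inspection 0.0901; Plating 0.1840; Fabrication 0.3477; Machining 0.0946; Finishing 0.2835.
Raw shares: Inspection 540.58; Plating 1,104.12; Fabrication 2,086.33; Machining 567.74; Finishing 1,701.24.
After rounding ($1): Inspection $541; Plating $1,104; Fabrication $2,086; Machining $568; Finishing $1,701. Sum = $6,000.
No rounding difference to absorb.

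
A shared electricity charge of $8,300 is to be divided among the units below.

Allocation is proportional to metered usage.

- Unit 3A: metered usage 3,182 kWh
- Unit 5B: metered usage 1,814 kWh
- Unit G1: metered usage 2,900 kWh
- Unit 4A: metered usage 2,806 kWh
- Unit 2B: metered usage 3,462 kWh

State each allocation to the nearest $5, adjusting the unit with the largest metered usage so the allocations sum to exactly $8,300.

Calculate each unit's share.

Total metered usage = 14,164.
Proportional shares: Unit 3A 3,182/14,164 × $8,300 = 1,864.63; Unit 5B 1,814/14,164 × $8,300 = 1,062.99; Unit G1 2,900/14,164 × $8,300 = 1,699.38; Unit 4A 2,806/14,164 × $8,300 = 1,644.30; Unit 2B 3,462/14,164 × $8,300 = 2,028.71.
At nearest $5: Unit 3A $1,865; Unit 5B $1,065; Unit G1 $1,700; Unit 4A $1,645; Unit 2B $2,030. Sum = $8,305.
Difference $8,300 − $8,305 = −$5 applied to largest metered usage (Unit 2B): Unit 2B becomes $2,025.

Unit 3A: $1,865; Unit 5B: $1,065; Unit G1: $1,700; Unit 4A: $1,645; Unit 2B: $2,025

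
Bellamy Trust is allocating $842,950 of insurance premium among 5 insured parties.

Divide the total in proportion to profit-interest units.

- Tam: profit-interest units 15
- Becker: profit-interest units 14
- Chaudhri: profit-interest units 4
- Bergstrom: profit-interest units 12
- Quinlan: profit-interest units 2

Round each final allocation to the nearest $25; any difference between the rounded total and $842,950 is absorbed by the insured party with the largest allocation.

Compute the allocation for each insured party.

Tam: $269,000; Becker: $251,100; Chaudhri: $71,750; Bergstrom: $215,225; Quinlan: $35,875

Combined profit-interest units = 47.
Unrounded shares: Tam 15/47 × $842,950 = 269,026.60; Becker 14/47 × $842,950 = 251,091.49; Chaudhri 4/47 × $842,950 = 71,740.43; Bergstrom 12/47 × $842,950 = 215,221.28; Quinlan 2/47 × $842,950 = 35,870.21.
After rounding ($25): Tam $269,025; Becker $251,100; Chaudhri $71,750; Bergstrom $215,225; Quinlan $35,875. Sum = $842,975.
Difference $842,950 − $842,975 = −$25 applied to largest allocation (Tam): Tam becomes $269,000.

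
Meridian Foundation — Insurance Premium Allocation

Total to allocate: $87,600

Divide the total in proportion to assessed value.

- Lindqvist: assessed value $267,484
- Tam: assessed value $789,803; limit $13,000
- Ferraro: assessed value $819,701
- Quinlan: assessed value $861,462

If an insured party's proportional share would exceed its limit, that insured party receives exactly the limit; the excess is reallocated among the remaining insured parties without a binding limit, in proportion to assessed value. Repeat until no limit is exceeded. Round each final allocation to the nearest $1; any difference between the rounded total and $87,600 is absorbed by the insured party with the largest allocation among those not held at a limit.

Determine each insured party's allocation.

Lindqvist: $10,240 | Tam: $13,000 | Ferraro: $31,381 | Quinlan: $32,979

Sum of assessed value: 2,738,450.
Unconstrained shares: Lindqvist 8,556.52; Tam 25,264.93; Ferraro 26,221.33; Quinlan 27,557.22.
Held at cap: Tam ($13,000); balance $74,600 reallocated over remaining assessed value 1,948,647.
Redistributed shares: Lindqvist 10,240.08 → $10,240; Ferraro 31,380.59 → $31,381; Quinlan 32,979.33 → $32,979.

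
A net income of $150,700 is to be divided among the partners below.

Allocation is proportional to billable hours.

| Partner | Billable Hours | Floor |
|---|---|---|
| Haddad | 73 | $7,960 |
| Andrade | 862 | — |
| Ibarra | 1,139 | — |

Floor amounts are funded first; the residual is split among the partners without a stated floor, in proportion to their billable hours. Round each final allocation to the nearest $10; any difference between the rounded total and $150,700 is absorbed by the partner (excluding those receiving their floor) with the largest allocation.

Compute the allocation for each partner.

Minimums first: Haddad $7,960. Remaining pool $142,740.
Remaining pool split over remaining billable hours 2,001: Andrade 61,490.19 → $61,490; Ibarra 81,249.81 → $81,250.

Haddad: $7,960; Andrade: $61,490; Ibarra: $81,250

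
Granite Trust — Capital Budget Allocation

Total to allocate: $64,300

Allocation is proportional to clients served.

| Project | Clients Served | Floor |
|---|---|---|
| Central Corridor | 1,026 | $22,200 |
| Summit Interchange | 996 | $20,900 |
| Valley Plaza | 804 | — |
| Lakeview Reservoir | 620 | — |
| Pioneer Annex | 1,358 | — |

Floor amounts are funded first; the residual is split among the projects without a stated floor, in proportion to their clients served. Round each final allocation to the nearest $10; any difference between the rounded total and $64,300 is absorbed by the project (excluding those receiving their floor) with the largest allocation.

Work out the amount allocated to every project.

Central Corridor: $22,200 · Summit Interchange: $20,900 · Valley Plaza: $6,130 · Lakeview Reservoir: $4,720 · Pioneer Annex: $10,350

Fund the minimums — Central Corridor $22,200; Summit Interchange $20,900. Balance $21,200.
Balance split over remaining clients served 2,782: Valley Plaza 6,126.82 → $6,130; Lakeview Reservoir 4,724.66 → $4,720; Pioneer Annex 10,348.53 → $10,350.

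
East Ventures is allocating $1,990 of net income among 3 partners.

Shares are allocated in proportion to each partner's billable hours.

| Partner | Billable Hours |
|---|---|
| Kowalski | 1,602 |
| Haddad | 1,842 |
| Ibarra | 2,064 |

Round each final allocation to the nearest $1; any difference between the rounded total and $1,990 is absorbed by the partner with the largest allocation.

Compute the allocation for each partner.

Kowalski: $579 | Haddad: $666 | Ibarra: $745

Billable hours total: 5,508.
Raw shares: Kowalski 1,602/5,508 × $1,990 = 578.79; Haddad 1,842/5,508 × $1,990 = 665.501; Ibarra 2,064/5,508 × $1,990 = 745.71.
After rounding ($1): Kowalski $579; Haddad $666; Ibarra $746. Sum = $1,991.
Difference $1,990 − $1,991 = −$1 applied to largest allocation (Ibarra): Ibarra becomes $745.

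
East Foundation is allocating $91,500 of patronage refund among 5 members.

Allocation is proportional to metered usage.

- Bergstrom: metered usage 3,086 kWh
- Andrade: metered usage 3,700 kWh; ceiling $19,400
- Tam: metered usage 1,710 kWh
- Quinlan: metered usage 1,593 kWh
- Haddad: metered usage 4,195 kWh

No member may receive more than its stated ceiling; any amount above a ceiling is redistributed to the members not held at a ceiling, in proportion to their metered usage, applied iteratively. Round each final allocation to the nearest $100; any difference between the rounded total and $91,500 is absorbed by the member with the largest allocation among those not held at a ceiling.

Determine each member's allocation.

Bergstrom: $21,000 | Andrade: $19,400 | Tam: $11,600 | Quinlan: $10,900 | Haddad: $28,600

Metered usage total: 14,284.
Proportional shares (ignoring caps): Bergstrom 19,768.20; Andrade 23,701.34; Tam 10,953.86; Quinlan 10,204.39; Haddad 26,872.20.
Cap binds for Andrade ($19,400); balance $72,100 reallocated over remaining metered usage 10,584.
Shares after redistribution: Bergstrom 21,022.35 → $21,000; Tam 11,648.81 → $11,600; Quinlan 10,851.79 → $10,900; Haddad 28,577.05 → $28,600.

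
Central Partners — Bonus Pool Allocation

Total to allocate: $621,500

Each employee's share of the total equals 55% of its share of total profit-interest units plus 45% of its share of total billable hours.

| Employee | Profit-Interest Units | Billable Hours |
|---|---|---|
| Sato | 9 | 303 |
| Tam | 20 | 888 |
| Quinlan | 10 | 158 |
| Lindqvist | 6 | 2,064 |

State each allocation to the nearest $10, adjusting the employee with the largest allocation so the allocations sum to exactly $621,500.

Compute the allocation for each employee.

Totals — profit-interest units 45, billable hours 3,413.
Combined weights (55% profit-interest units + 45% billable hours): Sato 0.1500; Tam 0.3615; Quinlan 0.1431; Lindqvist 0.3455.
Proportional shares: Sato 93,194.04; Tam 224,688.53; Quinlan 88,908.27; Lindqvist 214,709.16.
At nearest $10: Sato $93,190; Tam $224,690; Quinlan $88,910; Lindqvist $214,710. Sum = $621,500.
Rounded total matches; no reconciliation needed.

Sato: $93,190; Tam: $224,690; Quinlan: $88,910; Lindqvist: $214,710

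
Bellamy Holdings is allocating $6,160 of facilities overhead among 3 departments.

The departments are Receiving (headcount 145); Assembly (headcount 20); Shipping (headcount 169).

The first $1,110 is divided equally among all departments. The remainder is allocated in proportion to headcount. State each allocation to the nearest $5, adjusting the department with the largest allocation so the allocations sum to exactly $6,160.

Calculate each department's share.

Receiving: $2,560 | Assembly: $670 | Shipping: $2,930

$1,110 shared equally gives $370 per department.
Remainder $5,050 by headcount (total 334): Receiving 2,192.37 → $2,190; Assembly 302.40 → $300; Shipping 2,555.24 → $2,555.
Rounding difference +$5 on remainder applied to Shipping.
Totals: Receiving $370 + $2,190 = $2,560; Assembly $370 + $300 = $670; Shipping $370 + $2,560 = $2,930.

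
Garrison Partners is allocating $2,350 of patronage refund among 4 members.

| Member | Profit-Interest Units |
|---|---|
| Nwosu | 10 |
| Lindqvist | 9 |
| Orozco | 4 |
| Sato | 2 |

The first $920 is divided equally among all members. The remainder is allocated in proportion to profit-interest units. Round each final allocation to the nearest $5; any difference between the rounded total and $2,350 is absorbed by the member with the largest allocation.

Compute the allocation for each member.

Nwosu: $800 | Lindqvist: $745 | Orozco: $460 | Sato: $345

Equal tier: $920 ÷ 4 = $230 apiece.
Remainder $1,430 by profit-interest units (total 25): Nwosu 572.00 → $570; Lindqvist 514.80 → $515; Orozco 228.80 → $230; Sato 114.40 → $115.
Totals: Nwosu $230 + $570 = $800; Lindqvist $230 + $515 = $745; Orozco $230 + $230 = $460; Sato $230 + $115 = $345.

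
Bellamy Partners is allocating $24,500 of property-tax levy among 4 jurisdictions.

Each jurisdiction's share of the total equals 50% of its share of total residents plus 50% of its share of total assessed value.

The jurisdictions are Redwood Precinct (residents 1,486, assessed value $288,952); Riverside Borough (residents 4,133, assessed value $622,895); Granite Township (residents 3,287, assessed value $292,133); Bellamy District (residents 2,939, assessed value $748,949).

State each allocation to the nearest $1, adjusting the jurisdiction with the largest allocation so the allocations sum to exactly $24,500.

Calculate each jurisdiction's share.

Totals — residents 11,845, assessed value 1,952,929.
Composite weights (50% residents + 50% assessed value): Redwood Precinct 0.1367; Riverside Borough 0.3339; Granite Township 0.2135; Bellamy District 0.3158.
Proportional shares: Redwood Precinct 3,349.30; Riverside Borough 8,181.504; Granite Township 5,231.83; Bellamy District 7,737.37.
Rounded to nearest $1: Redwood Precinct $3,349; Riverside Borough $8,182; Granite Township $5,232; Bellamy District $7,737. Sum = $24,500.
Sum already equals the total — no adjustment.

Redwood Precinct: $3,349; Riverside Borough: $8,182; Granite Township: $5,232; Bellamy District: $7,737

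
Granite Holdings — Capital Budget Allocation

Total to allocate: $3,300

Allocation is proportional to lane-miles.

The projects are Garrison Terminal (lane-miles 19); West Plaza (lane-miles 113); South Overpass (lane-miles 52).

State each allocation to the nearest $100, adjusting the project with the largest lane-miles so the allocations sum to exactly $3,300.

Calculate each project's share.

Sum of lane-miles: 184.
Unrounded shares: Garrison Terminal 19/184 × $3,300 = 340.76; West Plaza 113/184 × $3,300 = 2,026.63; South Overpass 52/184 × $3,300 = 932.61.
Rounded to nearest $100: Garrison Terminal $300; West Plaza $2,000; South Overpass $900. Sum = $3,200.
Difference $3,300 − $3,200 = +$100 applied to largest lane-miles (West Plaza): West Plaza becomes $2,100.

Garrison Terminal: $300 · West Plaza: $2,100 · South Overpass: $900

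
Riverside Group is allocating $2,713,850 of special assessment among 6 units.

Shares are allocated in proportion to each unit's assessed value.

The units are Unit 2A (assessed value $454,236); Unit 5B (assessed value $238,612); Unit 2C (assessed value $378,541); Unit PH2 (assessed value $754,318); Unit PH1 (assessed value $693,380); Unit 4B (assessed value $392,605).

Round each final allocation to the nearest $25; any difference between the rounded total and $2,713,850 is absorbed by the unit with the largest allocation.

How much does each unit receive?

Combined assessed value = 2,911,692.
Unrounded shares: Unit 2A 454,236/2,911,692 × $2,713,850 = 423,371.83; Unit 5B 238,612/2,911,692 × $2,713,850 = 222,398.93; Unit 2C 378,541/2,911,692 × $2,713,850 = 352,820.11; Unit PH2 754,318/2,911,692 × $2,713,850 = 703,064.03; Unit PH1 693,380/2,911,692 × $2,713,850 = 646,266.61; Unit 4B 392,605/2,911,692 × $2,713,850 = 365,928.50.
Rounded to nearest $25: Unit 2A $423,375; Unit 5B $222,400; Unit 2C $352,825; Unit PH2 $703,075; Unit PH1 $646,275; Unit 4B $365,925. Sum = $2,713,875.
Difference $2,713,850 − $2,713,875 = −$25 applied to largest allocation (Unit PH2): Unit PH2 becomes $703,050.

Unit 2A: $423,375; Unit 5B: $222,400; Unit 2C: $352,825; Unit PH2: $703,050; Unit PH1: $646,275; Unit 4B: $365,925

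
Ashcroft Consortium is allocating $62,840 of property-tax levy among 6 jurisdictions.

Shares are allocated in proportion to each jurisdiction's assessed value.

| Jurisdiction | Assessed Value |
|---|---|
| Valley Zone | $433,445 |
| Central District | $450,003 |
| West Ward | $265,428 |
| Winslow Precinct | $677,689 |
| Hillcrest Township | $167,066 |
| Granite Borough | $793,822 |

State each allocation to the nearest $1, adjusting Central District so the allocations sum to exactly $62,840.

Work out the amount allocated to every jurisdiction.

Valley Zone: $9,772; Central District: $10,144; West Ward: $5,984; Winslow Precinct: $15,278; Hillcrest Township: $3,766; Granite Borough: $17,896

Assessed value total: 2,787,453.
Raw shares: Valley Zone 433,445/2,787,453 × $62,840 = 9,771.53; Central District 450,003/2,787,453 × $62,840 = 10,144.81; West Ward 265,428/2,787,453 × $62,840 = 5,983.78; Winslow Precinct 677,689/2,787,453 × $62,840 = 15,277.74; Hillcrest Township 167,066/2,787,453 × $62,840 = 3,766.32; Granite Borough 793,822/2,787,453 × $62,840 = 17,895.83.
After rounding ($1): Valley Zone $9,772; Central District $10,145; West Ward $5,984; Winslow Precinct $15,278; Hillcrest Township $3,766; Granite Borough $17,896. Sum = $62,841.
Difference $62,840 − $62,841 = −$1 applied to Central District: Central District becomes $10,144.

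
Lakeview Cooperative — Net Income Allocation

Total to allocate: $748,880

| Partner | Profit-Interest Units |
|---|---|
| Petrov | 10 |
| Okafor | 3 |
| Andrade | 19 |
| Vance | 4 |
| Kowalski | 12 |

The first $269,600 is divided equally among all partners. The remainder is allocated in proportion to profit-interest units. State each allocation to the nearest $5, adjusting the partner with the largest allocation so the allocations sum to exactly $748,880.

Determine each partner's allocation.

Equal tier: $269,600 ÷ 5 = $53,920 apiece.
Remainder $479,280 by profit-interest units (total 48): Petrov 99,850.00 → $99,850; Okafor 29,955.00 → $29,955; Andrade 189,715.00 → $189,715; Vance 39,940.00 → $39,940; Kowalski 119,820.00 → $119,820.
Totals: Petrov $53,920 + $99,850 = $153,770; Okafor $53,920 + $29,955 = $83,875; Andrade $53,920 + $189,715 = $243,635; Vance $53,920 + $39,940 = $93,860; Kowalski $53,920 + $119,820 = $173,740.

Petrov: $153,770 · Okafor: $83,875 · Andrade: $243,635 · Vance: $93,860 · Kowalski: $173,740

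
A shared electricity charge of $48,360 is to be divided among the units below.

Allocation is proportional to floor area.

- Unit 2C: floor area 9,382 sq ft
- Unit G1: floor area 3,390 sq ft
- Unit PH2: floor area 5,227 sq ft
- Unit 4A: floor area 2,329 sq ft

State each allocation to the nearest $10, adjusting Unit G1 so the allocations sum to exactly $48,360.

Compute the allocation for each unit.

Unit 2C: $22,320 · Unit G1: $8,070 · Unit PH2: $12,430 · Unit 4A: $5,540

Total floor area = 20,328.
Pro-rata amounts: Unit 2C 9,382/20,328 × $48,360 = 22,319.63; Unit G1 3,390/20,328 × $48,360 = 8,064.76; Unit PH2 5,227/20,328 × $48,360 = 12,434.95; Unit 4A 2,329/20,328 × $48,360 = 5,540.66.
At nearest $10: Unit 2C $22,320; Unit G1 $8,060; Unit PH2 $12,430; Unit 4A $5,540. Sum = $48,350.
Difference $48,360 − $48,350 = +$10 applied to Unit G1: Unit G1 becomes $8,070.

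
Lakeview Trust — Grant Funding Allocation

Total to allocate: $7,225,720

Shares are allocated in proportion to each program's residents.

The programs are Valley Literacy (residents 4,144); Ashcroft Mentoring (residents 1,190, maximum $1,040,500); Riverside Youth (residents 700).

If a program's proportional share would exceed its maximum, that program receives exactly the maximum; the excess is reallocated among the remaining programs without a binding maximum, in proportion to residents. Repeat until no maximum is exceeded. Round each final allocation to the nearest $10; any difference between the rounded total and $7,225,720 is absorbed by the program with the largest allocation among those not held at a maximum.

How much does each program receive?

Valley Literacy: $5,291,400 · Ashcroft Mentoring: $1,040,500 · Riverside Youth: $893,820

Sum of residents: 6,034.
Pro-rata shares before constraints: Valley Literacy 4,962,443.43; Ashcroft Mentoring 1,425,025.99; Riverside Youth 838,250.58.
Capped: Ashcroft Mentoring ($1,040,500); residual $6,185,220 reallocated over remaining residents 4,844.
Remaining shares: Valley Literacy 5,291,402.08 → $5,291,400; Riverside Youth 893,817.92 → $893,820.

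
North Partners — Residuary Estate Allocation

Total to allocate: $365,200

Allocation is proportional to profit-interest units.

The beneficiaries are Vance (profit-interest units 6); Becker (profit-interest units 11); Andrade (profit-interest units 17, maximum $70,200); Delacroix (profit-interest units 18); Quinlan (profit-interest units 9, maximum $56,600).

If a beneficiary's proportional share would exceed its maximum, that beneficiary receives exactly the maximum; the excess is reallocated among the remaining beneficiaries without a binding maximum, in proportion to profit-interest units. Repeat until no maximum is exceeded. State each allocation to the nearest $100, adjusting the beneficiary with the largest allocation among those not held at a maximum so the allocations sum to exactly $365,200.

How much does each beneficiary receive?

Vance: $40,900 · Becker: $74,900 · Andrade: $70,200 · Delacroix: $122,600 · Quinlan: $56,600

Profit-interest units total: 61.
Pro-rata shares before constraints: Vance 35,921.31; Becker 65,855.74; Andrade 101,777.05; Delacroix 107,763.93; Quinlan 53,881.97.
Capped: Andrade ($70,200); residual $295,000 reallocated over remaining profit-interest units 44.
Capped: Quinlan ($56,600); residual $238,400 reallocated over remaining profit-interest units 35.
Redistributed shares: Vance 40,868.57 → $40,900; Becker 74,925.71 → $74,900; Delacroix 122,605.71 → $122,600.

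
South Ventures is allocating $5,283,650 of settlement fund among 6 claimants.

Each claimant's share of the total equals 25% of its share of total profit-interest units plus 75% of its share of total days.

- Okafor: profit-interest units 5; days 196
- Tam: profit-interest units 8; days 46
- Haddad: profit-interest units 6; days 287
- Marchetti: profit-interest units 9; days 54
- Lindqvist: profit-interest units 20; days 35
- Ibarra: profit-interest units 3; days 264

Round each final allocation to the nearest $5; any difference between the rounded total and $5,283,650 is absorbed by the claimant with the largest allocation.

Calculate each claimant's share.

Okafor: $1,010,110; Tam: $413,875; Haddad: $1,444,865; Marchetti: $475,720; Lindqvist: $675,255; Ibarra: $1,263,825

Totals — profit-interest units 51, days 882.
Combined weights (25% profit-interest units + 75% days): Okafor 0.1912; Tam 0.0783; Haddad 0.2735; Marchetti 0.0900; Lindqvist 0.1278; Ibarra 0.2392.
Proportional shares: Okafor 1,010,109.56; Tam 413,875.35; Haddad 1,444,863.67; Marchetti 475,718.79; Lindqvist 675,256.39; Ibarra 1,263,826.25.
After rounding ($5): Okafor $1,010,110; Tam $413,875; Haddad $1,444,865; Marchetti $475,720; Lindqvist $675,255; Ibarra $1,263,825. Sum = $5,283,650.
Sum already equals the total — no adjustment.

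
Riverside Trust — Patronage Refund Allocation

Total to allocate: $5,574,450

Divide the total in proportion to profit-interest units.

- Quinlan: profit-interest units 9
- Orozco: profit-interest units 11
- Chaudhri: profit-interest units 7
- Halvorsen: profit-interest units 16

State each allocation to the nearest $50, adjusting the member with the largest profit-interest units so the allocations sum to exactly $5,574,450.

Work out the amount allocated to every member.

Quinlan: $1,166,750; Orozco: $1,426,000; Chaudhri: $907,450; Halvorsen: $2,074,250

Sum of profit-interest units: 43.
Proportional shares: Quinlan 9/43 × $5,574,450 = 1,166,745.35; Orozco 11/43 × $5,574,450 = 1,426,022.09; Chaudhri 7/43 × $5,574,450 = 907,468.60; Halvorsen 16/43 × $5,574,450 = 2,074,213.95.
At nearest $50: Quinlan $1,166,750; Orozco $1,426,000; Chaudhri $907,450; Halvorsen $2,074,200. Sum = $5,574,400.
Difference $5,574,450 − $5,574,400 = +$50 applied to largest profit-interest units (Halvorsen): Halvorsen becomes $2,074,250.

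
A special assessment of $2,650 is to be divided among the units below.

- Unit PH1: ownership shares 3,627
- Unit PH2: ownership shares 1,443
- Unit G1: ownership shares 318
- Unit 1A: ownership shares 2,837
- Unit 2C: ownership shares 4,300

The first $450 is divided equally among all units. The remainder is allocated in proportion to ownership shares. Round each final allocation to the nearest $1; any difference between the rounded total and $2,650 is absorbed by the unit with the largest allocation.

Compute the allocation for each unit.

Unit PH1: $727 · Unit PH2: $343 · Unit G1: $146 · Unit 1A: $588 · Unit 2C: $846

First tranche $450 split equally: $90 each.
Remainder $2,200 by ownership shares (total 12,525): Unit PH1 637.08 → $637; Unit PH2 253.46 → $253; Unit G1 55.86 → $56; Unit 1A 498.32 → $498; Unit 2C 755.29 → $755.
Rounding difference +$1 on remainder applied to Unit 2C.
Totals: Unit PH1 $90 + $637 = $727; Unit PH2 $90 + $253 = $343; Unit G1 $90 + $56 = $146; Unit 1A $90 + $498 = $588; Unit 2C $90 + $756 = $846.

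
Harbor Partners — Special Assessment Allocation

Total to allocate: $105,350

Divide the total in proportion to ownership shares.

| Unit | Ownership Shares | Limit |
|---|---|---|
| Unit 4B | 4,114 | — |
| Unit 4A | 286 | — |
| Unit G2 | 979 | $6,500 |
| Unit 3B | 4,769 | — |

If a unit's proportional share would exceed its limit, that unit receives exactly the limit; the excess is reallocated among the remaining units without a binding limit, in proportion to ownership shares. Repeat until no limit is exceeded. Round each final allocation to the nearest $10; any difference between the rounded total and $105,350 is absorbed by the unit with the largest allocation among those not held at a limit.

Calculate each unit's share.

Ownership shares total: 10,148.
Pro-rata shares before constraints: Unit 4B 42,708.90; Unit 4A 2,969.07; Unit G2 10,163.35; Unit 3B 49,508.69.
Cap binds for Unit G2 ($6,500); residual $98,850 reallocated over remaining ownership shares 9,169.
Redistributed shares: Unit 4B 44,352.59 → $44,350; Unit 4A 3,083.34 → $3,080; Unit 3B 51,414.07 → $51,410.
Rounding difference +$10 applied to Unit 3B → $51,420.

Unit 4B: $44,350 · Unit 4A: $3,080 · Unit G2: $6,500 · Unit 3B: $51,420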